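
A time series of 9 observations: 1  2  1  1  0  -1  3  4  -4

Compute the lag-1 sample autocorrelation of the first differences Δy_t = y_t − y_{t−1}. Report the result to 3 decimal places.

First differences Δy: 1, -1, 0, -1, -1, 4, 1, -8
Mean of differences = -0.6250
Numerator Σ(Δy_t−Δȳ)(Δy_{t+1}−Δȳ) = -7.1406
Denominator Σ(Δy_t−Δȳ)² = 81.8750
r_1(Δy) = -7.1406 / 81.8750 = -0.087

-0.087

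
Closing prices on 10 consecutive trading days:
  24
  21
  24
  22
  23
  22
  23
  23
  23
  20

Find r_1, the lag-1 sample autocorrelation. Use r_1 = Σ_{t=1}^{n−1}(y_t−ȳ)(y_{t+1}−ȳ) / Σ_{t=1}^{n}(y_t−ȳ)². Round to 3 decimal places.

Mean ȳ = (24 + 21 + 24 + 22 + 23 + 22 + 23 + 23 + 23 + 20)/10 = 22.5000
Numerator Σ_{t=1}^{9}(y_t−ȳ)(y_{t+1}−ȳ) = -6.7500
Denominator Σ(y_t−ȳ)² = 14.5000
r_1 = -6.7500 / 14.5000 = -0.466

-0.466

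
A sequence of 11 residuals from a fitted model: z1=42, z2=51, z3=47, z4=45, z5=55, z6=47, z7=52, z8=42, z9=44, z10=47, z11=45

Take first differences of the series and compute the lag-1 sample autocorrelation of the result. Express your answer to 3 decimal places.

-0.583

First differences Δz: 9, -4, -2, 10, -8, 5, -10, 2, 3, -2
Mean of differences = 0.3000
Numerator Σ(Δz_t−Δz̄)(Δz_{t+1}−Δz̄) = -236.8900
Denominator Σ(Δz_t−Δz̄)² = 406.1000
r_1(Δz) = -236.8900 / 406.1000 = -0.583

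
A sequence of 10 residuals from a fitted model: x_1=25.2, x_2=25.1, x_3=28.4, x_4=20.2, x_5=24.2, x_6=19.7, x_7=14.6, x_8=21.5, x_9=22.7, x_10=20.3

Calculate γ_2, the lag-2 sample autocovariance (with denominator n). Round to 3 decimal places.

Mean x̄ = (25.2 + 25.1 + 28.4 + 20.2 + 24.2 + 19.7 + 14.6 + 21.5 + 22.7 + 20.3)/10 = 22.1900
Σ_{t=1}^{8}(x_t−x̄)(x_{t+2}−x̄) = 14.2338
γ_2 = 14.2338 / 10 = 1.423

1.423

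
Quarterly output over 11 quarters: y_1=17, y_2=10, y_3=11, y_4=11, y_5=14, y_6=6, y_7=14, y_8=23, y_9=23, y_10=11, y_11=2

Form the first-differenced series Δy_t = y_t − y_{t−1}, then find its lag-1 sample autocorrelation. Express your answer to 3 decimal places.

0.179

First differences Δy: -7, 1, 0, 3, -8, 8, 9, 0, -12, -9
Mean of differences = -1.5000
Numerator Σ(Δy_t−Δȳ)(Δy_{t+1}−Δȳ) = 84.2500
Denominator Σ(Δy_t−Δȳ)² = 470.5000
r_1(Δy) = 84.2500 / 470.5000 = 0.179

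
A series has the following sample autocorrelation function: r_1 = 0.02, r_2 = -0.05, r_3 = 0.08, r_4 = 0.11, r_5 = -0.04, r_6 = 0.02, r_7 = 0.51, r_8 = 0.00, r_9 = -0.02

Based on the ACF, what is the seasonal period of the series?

The largest autocorrelation is r_7 = 0.51; the remaining lags stay at or below 0.11.
The dominant spike at lag 7 indicates a seasonal period of 7.

7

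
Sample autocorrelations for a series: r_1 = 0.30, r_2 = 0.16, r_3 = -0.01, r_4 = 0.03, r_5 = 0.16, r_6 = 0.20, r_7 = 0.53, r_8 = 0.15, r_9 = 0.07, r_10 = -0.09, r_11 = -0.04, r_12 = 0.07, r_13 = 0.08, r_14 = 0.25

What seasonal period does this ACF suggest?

The largest autocorrelation is r_7 = 0.53; the remaining lags stay at or below 0.30. The elevated value at lag 1 (0.30), dropping to 0.16 at lag 2, reflects decaying short-term dependence rather than seasonality.
The dominant spike at lag 7 indicates a seasonal period of 7.

7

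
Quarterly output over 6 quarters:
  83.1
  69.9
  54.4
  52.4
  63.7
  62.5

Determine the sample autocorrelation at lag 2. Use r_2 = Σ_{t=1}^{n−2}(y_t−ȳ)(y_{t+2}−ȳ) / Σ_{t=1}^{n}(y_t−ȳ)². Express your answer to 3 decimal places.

-0.358

Mean ȳ = (83.1 + 69.9 + 54.4 + 52.4 + 63.7 + 62.5)/6 = 64.3333
Deviations from mean: 18.7667, 5.5667, -9.9333, -11.9333, -0.6333, -1.8333
Σ(y_t−ȳ)(y_{t+2}−ȳ) = (-186.4156) + (-66.4289) + (6.2911) + (21.8778) = -224.6756
Denominator Σ(y_t−ȳ)² = 628.0133
r_2 = -224.6756 / 628.0133 = -0.358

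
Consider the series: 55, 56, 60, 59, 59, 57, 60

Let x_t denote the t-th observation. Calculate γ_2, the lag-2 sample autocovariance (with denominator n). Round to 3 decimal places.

Mean x̄ = (55 + 56 + 60 + 59 + 59 + 57 + 60)/7 = 58.0000
Deviations: -3.0000, -2.0000, 2.0000, 1.0000, 1.0000, -1.0000, 2.0000
Σ_{t=1}^{5}(x_t−x̄)(x_{t+2}−x̄) = -5.0000
γ_2 = -5.0000 / 7 = -0.714

-0.714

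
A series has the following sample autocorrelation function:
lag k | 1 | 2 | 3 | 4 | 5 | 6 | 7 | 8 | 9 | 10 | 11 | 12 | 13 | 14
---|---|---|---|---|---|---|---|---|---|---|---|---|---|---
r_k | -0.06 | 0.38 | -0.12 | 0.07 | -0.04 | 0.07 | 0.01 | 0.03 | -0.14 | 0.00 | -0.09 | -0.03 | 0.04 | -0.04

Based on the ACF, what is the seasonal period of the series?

2

The largest autocorrelation is r_2 = 0.38; the remaining lags stay at or below 0.07.
The dominant spike at lag 2 indicates a seasonal period of 2.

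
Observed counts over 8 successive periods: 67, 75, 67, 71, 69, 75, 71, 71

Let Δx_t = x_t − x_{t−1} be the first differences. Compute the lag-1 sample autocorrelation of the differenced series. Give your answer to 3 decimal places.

First differences Δx: 8, -8, 4, -2, 6, -4, 0
Mean of differences = 0.5714
Numerator Σ(Δx_t−Δx̄)(Δx_{t+1}−Δx̄) = -138.0408
Denominator Σ(Δx_t−Δx̄)² = 197.7143
r_1(Δx) = -138.0408 / 197.7143 = -0.698

-0.698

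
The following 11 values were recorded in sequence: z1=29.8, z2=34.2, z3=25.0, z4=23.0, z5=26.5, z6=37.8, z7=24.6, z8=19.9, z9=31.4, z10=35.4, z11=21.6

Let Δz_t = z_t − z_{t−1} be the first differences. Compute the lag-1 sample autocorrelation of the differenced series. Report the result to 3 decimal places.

First differences Δz: 4.4, -9.2, -2.0, 3.5, 11.3, -13.2, -4.7, 11.5, 4.0, -13.8
Mean of differences = -0.8200
Numerator Σ(Δz_t−Δz̄)(Δz_{t+1}−Δz̄) = -139.5884
Denominator Σ(Δz_t−Δz̄)² = 776.2360
r_1(Δz) = -139.5884 / 776.2360 = -0.180

-0.180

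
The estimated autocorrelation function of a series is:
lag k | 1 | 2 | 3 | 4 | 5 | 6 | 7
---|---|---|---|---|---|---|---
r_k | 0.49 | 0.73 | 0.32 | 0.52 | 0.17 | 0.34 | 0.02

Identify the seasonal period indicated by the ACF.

The largest autocorrelation is r_2 = 0.73, with a weaker echo at lag 4 (0.52); the remaining lags stay at or below 0.49.
The dominant spike at lag 2 indicates a seasonal period of 2.

2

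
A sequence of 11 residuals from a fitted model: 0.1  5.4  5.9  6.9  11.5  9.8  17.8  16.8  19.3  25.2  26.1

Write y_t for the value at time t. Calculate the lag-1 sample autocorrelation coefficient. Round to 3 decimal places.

Mean ȳ = (0.1 + 5.4 + 5.9 + 6.9 + 11.5 + 9.8 + 17.8 + 16.8 + 19.3 + 25.2 + 26.1)/11 = 13.1636
Numerator Σ_{t=1}^{10}(y_t−ȳ)(y_{t+1}−ȳ) = 472.4714
Denominator Σ(y_t−ȳ)² = 721.6055
r_1 = 472.4714 / 721.6055 = 0.655

0.655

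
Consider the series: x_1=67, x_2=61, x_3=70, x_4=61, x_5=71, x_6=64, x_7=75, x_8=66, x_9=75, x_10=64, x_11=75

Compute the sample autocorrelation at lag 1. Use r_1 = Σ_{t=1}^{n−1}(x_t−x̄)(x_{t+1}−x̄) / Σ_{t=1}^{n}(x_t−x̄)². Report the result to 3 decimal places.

-0.561

Mean x̄ = (67 + 61 + 70 + 61 + 71 + 64 + 75 + 66 + 75 + 64 + 75)/11 = 68.0909
Numerator Σ_{t=1}^{10}(x_t−x̄)(x_{t+1}−x̄) = -165.5537
Denominator Σ(x_t−x̄)² = 294.9091
r_1 = -165.5537 / 294.9091 = -0.561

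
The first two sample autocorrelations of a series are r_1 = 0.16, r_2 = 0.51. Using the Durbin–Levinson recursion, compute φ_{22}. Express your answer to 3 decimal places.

0.497

φ_{22} = (r_2 − r_1²) / (1 − r_1²)
r_1² = (0.16)² = 0.0256
Numerator = 0.51 − 0.0256 = 0.4844; denominator = 1 − 0.0256 = 0.9744
φ_{22} = 0.4844 / 0.9744 = 0.497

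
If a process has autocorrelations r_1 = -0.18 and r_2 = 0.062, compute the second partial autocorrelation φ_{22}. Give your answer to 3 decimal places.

0.031

φ_{22} = (r_2 − r_1²) / (1 − r_1²)
r_1² = (-0.18)² = 0.0324
Numerator = 0.062 − 0.0324 = 0.0296; denominator = 1 − 0.0324 = 0.9676
φ_{22} = 0.0296 / 0.9676 = 0.031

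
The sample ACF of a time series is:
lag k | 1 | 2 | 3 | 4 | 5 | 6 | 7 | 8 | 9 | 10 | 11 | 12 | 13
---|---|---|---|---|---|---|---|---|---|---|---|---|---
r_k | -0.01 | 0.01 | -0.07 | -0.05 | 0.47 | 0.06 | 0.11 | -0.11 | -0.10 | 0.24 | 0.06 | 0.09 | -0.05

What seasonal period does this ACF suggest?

The largest autocorrelation is r_5 = 0.47, with a weaker echo at lag 10 (0.24); the remaining lags stay at or below 0.11.
The dominant spike at lag 5 indicates a seasonal period of 5.

5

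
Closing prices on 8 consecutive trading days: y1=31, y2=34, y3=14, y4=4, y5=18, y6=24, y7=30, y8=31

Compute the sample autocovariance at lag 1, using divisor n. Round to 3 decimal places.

39.555

Mean ȳ = (31 + 34 + 14 + 4 + 18 + 24 + 30 + 31)/8 = 23.2500
Deviations: 7.7500, 10.7500, -9.2500, -19.2500, -5.2500, 0.7500, 6.7500, 7.7500
Σ_{t=1}^{7}(y_t−ȳ)(y_{t+1}−ȳ) = 316.4375
γ_1 = 316.4375 / 8 = 39.555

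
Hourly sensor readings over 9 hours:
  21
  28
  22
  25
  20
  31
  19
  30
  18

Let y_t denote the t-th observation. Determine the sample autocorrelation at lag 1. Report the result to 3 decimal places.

Mean ȳ = (21 + 28 + 22 + 25 + 20 + 31 + 19 + 30 + 18)/9 = 23.7778
Numerator Σ_{t=1}^{8}(y_t−ȳ)(y_{t+1}−ȳ) = -153.4938
Denominator Σ(y_t−ȳ)² = 191.5556
r_1 = -153.4938 / 191.5556 = -0.801

-0.801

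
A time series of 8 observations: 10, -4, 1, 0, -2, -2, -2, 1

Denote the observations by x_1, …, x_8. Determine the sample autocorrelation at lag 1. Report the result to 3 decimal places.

Mean x̄ = (10 − 4 + 1 + 0 − 2 − 2 − 2 + 1)/8 = 0.2500
Deviations from mean: 9.7500, -4.2500, 0.7500, -0.2500, -2.2500, -2.2500, -2.2500, 0.7500
Numerator Σ_{t=1}^{7}(x_t−x̄)(x_{t+1}−x̄) = -35.8125
Denominator Σ(x_t−x̄)² = 129.5000
r_1 = -35.8125 / 129.5000 = -0.277

-0.277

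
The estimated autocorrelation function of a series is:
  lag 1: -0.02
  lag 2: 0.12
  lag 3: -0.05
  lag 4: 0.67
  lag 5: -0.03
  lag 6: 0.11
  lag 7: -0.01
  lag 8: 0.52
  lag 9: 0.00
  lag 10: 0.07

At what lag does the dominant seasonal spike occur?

The largest autocorrelation is r_4 = 0.67, with a weaker echo at lag 8 (0.52); the remaining lags stay at or below 0.12.
The dominant spike at lag 4 indicates a seasonal period of 4.

4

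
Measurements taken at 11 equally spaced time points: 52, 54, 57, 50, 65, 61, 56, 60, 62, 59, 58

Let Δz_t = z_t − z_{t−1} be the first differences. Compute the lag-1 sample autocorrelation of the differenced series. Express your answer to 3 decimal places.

-0.503

First differences Δz: 2, 3, -7, 15, -4, -5, 4, 2, -3, -1
Mean of differences = 0.6000
Numerator Σ(Δz_t−Δz̄)(Δz_{t+1}−Δz̄) = -178.3600
Denominator Σ(Δz_t−Δz̄)² = 354.4000
r_1(Δz) = -178.3600 / 354.4000 = -0.503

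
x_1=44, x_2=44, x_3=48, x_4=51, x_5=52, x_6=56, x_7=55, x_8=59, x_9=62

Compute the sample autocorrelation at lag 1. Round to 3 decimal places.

Mean x̄ = (44 + 44 + 48 + 51 + 52 + 56 + 55 + 59 + 62)/9 = 52.3333
Numerator Σ_{t=1}^{8}(x_t−x̄)(x_{t+1}−x̄) = 202.5556
Denominator Σ(x_t−x̄)² = 318.0000
r_1 = 202.5556 / 318.0000 = 0.637

0.637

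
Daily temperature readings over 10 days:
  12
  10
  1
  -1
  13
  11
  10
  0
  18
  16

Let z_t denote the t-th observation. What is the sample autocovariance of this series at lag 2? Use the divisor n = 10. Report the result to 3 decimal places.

Mean z̄ = (12 + 10 + 1 − 1 + 13 + 11 + 10 + 0 + 18 + 16)/10 = 9.0000
Σ_{t=1}^{8}(z_t−z̄)(z_{t+2}−z̄) = -154.0000
γ_2 = -154.0000 / 10 = -15.400

-15.400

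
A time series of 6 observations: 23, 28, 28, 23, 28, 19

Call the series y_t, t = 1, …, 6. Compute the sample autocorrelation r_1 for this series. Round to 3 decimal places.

Mean ȳ = (23 + 28 + 28 + 23 + 28 + 19)/6 = 24.8333
Deviations from mean: -1.8333, 3.1667, 3.1667, -1.8333, 3.1667, -5.8333
Σ(y_t−ȳ)(y_{t+1}−ȳ) = (-5.8056) + (10.0278) + (-5.8056) + (-5.8056) + (-18.4722) = -25.8611
Denominator Σ(y_t−ȳ)² = 70.8333
r_1 = -25.8611 / 70.8333 = -0.365

-0.365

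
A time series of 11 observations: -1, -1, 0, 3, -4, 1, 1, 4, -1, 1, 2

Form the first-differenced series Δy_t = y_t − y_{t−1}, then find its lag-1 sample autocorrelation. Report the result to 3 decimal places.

-0.628

First differences Δy: 0, 1, 3, -7, 5, 0, 3, -5, 2, 1
Mean of differences = 0.3000
Numerator Σ(Δy_t−Δȳ)(Δy_{t+1}−Δȳ) = -76.6900
Denominator Σ(Δy_t−Δȳ)² = 122.1000
r_1(Δy) = -76.6900 / 122.1000 = -0.628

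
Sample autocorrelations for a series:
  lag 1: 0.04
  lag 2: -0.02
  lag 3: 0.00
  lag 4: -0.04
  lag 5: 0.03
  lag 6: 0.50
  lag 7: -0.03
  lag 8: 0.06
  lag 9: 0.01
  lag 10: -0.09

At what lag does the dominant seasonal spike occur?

The largest autocorrelation is r_6 = 0.50; the remaining lags stay at or below 0.06.
The dominant spike at lag 6 indicates a seasonal period of 6.

6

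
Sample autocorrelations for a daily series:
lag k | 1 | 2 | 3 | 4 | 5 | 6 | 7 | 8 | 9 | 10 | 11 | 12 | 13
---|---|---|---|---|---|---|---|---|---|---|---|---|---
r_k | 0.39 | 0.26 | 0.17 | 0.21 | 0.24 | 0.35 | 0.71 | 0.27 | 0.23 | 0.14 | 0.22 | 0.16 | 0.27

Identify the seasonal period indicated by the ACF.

7

The largest autocorrelation is r_7 = 0.71; the remaining lags stay at or below 0.39. The elevated value at lag 1 (0.39), dropping to 0.26 at lag 2, reflects decaying short-term dependence rather than seasonality.
The dominant spike at lag 7 indicates a seasonal period of 7.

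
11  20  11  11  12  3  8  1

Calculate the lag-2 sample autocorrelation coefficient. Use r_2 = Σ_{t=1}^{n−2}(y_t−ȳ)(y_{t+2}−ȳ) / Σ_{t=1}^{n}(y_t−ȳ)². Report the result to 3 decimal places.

Mean ȳ = (11 + 20 + 11 + 11 + 12 + 3 + 8 + 1)/8 = 9.6250
Deviations from mean: 1.3750, 10.3750, 1.3750, 1.3750, 2.3750, -6.6250, -1.6250, -8.6250
Σ(y_t−ȳ)(y_{t+2}−ȳ) = (1.8906) + (14.2656) + (3.2656) + (-9.1094) + (-3.8594) + (57.1406) = 63.5938
Denominator Σ(y_t−ȳ)² = 239.8750
r_2 = 63.5938 / 239.8750 = 0.265

0.265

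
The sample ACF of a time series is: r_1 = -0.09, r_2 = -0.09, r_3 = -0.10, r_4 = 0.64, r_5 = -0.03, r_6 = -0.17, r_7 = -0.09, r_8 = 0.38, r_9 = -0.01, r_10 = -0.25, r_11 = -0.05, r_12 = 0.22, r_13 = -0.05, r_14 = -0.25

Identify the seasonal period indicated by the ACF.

The largest autocorrelation is r_4 = 0.64, with weaker echoes at lags 8 (0.38) and 12 (0.22); the remaining lags stay at or below -0.01.
The dominant spike at lag 4 indicates a seasonal period of 4.

4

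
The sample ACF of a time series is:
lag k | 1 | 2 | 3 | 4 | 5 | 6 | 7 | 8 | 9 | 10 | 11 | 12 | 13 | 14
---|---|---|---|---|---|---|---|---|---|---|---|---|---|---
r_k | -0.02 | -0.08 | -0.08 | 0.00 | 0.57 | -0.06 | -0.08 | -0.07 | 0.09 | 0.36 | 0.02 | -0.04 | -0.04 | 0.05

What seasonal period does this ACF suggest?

The largest autocorrelation is r_5 = 0.57, with a weaker echo at lag 10 (0.36); the remaining lags stay at or below 0.09.
The dominant spike at lag 5 indicates a seasonal period of 5.

5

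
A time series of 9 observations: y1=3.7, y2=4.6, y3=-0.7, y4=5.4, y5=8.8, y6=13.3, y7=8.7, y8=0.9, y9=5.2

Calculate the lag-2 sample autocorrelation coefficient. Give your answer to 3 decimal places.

Mean ȳ = (3.7 + 4.6 − 0.7 + 5.4 + 8.8 + 13.3 + 8.7 + 0.9 + 5.2)/9 = 5.5444
Σ(y_t−ȳ)(y_{t+2}−ȳ) = (11.5175) + (0.1364) + (-20.3291) + (-1.1202) + (10.2731) + (-36.0202) + (-1.0869) = -36.6295
Denominator Σ(y_t−ȳ)² = 145.7022
r_2 = -36.6295 / 145.7022 = -0.251

-0.251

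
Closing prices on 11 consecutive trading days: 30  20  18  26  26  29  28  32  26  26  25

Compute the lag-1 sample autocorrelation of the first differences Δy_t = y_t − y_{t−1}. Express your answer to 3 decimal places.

First differences Δy: -10, -2, 8, 0, 3, -1, 4, -6, 0, -1
Mean of differences = -0.5000
Numerator Σ(Δy_t−Δȳ)(Δy_{t+1}−Δȳ) = -24.2500
Denominator Σ(Δy_t−Δȳ)² = 228.5000
r_1(Δy) = -24.2500 / 228.5000 = -0.106

-0.106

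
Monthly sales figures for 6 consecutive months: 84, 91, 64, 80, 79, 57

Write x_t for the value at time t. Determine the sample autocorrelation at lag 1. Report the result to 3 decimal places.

-0.185

Mean x̄ = (84 + 91 + 64 + 80 + 79 + 57)/6 = 75.8333
Deviations from mean: 8.1667, 15.1667, -11.8333, 4.1667, 3.1667, -18.8333
Σ(x_t−x̄)(x_{t+1}−x̄) = (123.8611) + (-179.4722) + (-49.3056) + (13.1944) + (-59.6389) = -151.3611
Denominator Σ(x_t−x̄)² = 818.8333
r_1 = -151.3611 / 818.8333 = -0.185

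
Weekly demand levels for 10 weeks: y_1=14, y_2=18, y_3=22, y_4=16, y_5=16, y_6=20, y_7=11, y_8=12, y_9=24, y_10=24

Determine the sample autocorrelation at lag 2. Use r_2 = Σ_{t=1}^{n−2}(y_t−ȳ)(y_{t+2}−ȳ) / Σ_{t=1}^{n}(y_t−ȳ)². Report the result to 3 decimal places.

Mean ȳ = (14 + 18 + 22 + 16 + 16 + 20 + 11 + 12 + 24 + 24)/10 = 17.7000
Numerator Σ_{t=1}^{8}(y_t−ȳ)(y_{t+2}−ȳ) = -107.4800
Denominator Σ(y_t−ȳ)² = 200.1000
r_2 = -107.4800 / 200.1000 = -0.537

-0.537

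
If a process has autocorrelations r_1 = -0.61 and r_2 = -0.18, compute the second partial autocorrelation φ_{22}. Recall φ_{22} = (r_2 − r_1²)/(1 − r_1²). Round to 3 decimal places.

φ_{22} = (r_2 − r_1²) / (1 − r_1²)
r_1² = (-0.61)² = 0.3721
Numerator = -0.18 − 0.3721 = -0.5521; denominator = 1 − 0.3721 = 0.6279
φ_{22} = -0.5521 / 0.6279 = -0.879

-0.879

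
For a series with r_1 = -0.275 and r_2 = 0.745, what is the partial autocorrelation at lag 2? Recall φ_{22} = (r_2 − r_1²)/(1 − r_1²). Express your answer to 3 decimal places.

φ_{22} = (r_2 − r_1²) / (1 − r_1²)
r_1² = (-0.275)² = 0.075625
Numerator = 0.745 − 0.0756 = 0.6694; denominator = 1 − 0.0756 = 0.9244
φ_{22} = 0.6694 / 0.9244 = 0.724

0.724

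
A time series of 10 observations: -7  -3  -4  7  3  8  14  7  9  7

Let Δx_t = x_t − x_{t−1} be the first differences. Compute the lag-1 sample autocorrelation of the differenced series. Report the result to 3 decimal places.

-0.520

First differences Δx: 4, -1, 11, -4, 5, 6, -7, 2, -2
Mean of differences = 1.5556
Numerator Σ(Δx_t−Δx̄)(Δx_{t+1}−Δx̄) = -130.0864
Denominator Σ(Δx_t−Δx̄)² = 250.2222
r_1(Δx) = -130.0864 / 250.2222 = -0.520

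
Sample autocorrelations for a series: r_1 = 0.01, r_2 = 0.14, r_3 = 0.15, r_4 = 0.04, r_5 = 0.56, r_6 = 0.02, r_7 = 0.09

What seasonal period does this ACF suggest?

5

The largest autocorrelation is r_5 = 0.56; the remaining lags stay at or below 0.15.
The dominant spike at lag 5 indicates a seasonal period of 5.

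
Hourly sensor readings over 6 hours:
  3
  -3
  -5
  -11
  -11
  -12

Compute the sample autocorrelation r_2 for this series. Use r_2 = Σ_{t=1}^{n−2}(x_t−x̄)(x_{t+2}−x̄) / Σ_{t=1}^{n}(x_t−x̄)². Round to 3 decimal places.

Mean x̄ = (3 − 3 − 5 − 11 − 11 − 12)/6 = -6.5000
Deviations from mean: 9.5000, 3.5000, 1.5000, -4.5000, -4.5000, -5.5000
Numerator Σ_{t=1}^{4}(x_t−x̄)(x_{t+2}−x̄) = 16.5000
Denominator Σ(x_t−x̄)² = 175.5000
r_2 = 16.5000 / 175.5000 = 0.094

0.094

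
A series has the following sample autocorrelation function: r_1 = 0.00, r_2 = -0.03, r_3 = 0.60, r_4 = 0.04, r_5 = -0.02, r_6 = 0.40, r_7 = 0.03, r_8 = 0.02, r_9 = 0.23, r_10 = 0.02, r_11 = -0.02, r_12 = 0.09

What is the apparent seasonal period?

The largest autocorrelation is r_3 = 0.60, with weaker echoes at lags 6 (0.40) and 9 (0.23); the remaining lags stay at or below 0.09.
The dominant spike at lag 3 indicates a seasonal period of 3.

3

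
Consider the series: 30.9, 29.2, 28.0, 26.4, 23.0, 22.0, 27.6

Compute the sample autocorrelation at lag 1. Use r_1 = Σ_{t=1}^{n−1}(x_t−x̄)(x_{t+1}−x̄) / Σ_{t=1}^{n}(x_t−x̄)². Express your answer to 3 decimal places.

0.446

Mean x̄ = (30.9 + 29.2 + 28.0 + 26.4 + 23.0 + 22.0 + 27.6)/7 = 26.7286
Deviations from mean: 4.1714, 2.4714, 1.2714, -0.3286, -3.7286, -4.7286, 0.8714
Numerator Σ_{t=1}^{6}(x_t−x̄)(x_{t+1}−x̄) = 27.7692
Denominator Σ(x_t−x̄)² = 62.2543
r_1 = 27.7692 / 62.2543 = 0.446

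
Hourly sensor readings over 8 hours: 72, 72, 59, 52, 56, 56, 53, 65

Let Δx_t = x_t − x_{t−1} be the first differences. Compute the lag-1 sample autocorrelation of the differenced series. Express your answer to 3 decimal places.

First differences Δx: 0, -13, -7, 4, 0, -3, 12
Mean of differences = -1.0000
Numerator Σ(Δx_t−Δx̄)(Δx_{t+1}−Δx̄) = 7.0000
Denominator Σ(Δx_t−Δx̄)² = 380.0000
r_1(Δx) = 7.0000 / 380.0000 = 0.018

0.018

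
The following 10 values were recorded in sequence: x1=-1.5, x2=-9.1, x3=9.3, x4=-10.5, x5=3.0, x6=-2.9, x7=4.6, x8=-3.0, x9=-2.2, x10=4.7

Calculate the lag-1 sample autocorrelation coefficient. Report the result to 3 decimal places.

Mean x̄ = (-1.5 − 9.1 + 9.3 − 10.5 + 3.0 − 2.9 + 4.6 − 3.0 − 2.2 + 4.7)/10 = -0.7600
Numerator Σ_{t=1}^{9}(x_t−x̄)(x_{t+1}−x̄) = -248.4956
Denominator Σ(x_t−x̄)² = 350.5240
r_1 = -248.4956 / 350.5240 = -0.709

-0.709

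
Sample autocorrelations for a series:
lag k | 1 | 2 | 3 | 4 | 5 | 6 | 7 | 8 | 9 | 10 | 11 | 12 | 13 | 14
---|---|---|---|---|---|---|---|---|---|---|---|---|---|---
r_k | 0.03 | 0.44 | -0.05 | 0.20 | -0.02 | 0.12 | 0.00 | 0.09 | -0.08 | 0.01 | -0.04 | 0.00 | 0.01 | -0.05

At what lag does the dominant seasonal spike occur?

2

The largest autocorrelation is r_2 = 0.44, with a weaker echo at lag 4 (0.20); the remaining lags stay at or below 0.12.
The dominant spike at lag 2 indicates a seasonal period of 2.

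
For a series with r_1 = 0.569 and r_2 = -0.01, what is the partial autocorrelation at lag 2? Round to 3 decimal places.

φ_{22} = (r_2 − r_1²) / (1 − r_1²)
r_1² = (0.569)² = 0.323761
Numerator = -0.01 − 0.3238 = -0.3338; denominator = 1 − 0.3238 = 0.6762
φ_{22} = -0.3338 / 0.6762 = -0.494

-0.494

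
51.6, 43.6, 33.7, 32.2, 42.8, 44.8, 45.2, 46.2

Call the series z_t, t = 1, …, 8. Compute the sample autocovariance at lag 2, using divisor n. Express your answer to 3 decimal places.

Mean z̄ = (51.6 + 43.6 + 33.7 + 32.2 + 42.8 + 44.8 + 45.2 + 46.2)/8 = 42.5125
Deviations: 9.0875, 1.0875, -8.8125, -10.3125, 0.2875, 2.2875, 2.6875, 3.6875
Σ_{t=1}^{6}(z_t−z̄)(z_{t+2}−z̄) = -108.2141
γ_2 = -108.2141 / 8 = -13.527

-13.527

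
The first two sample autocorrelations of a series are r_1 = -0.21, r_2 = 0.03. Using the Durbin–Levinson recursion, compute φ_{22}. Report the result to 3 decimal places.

-0.015

φ_{22} = (r_2 − r_1²) / (1 − r_1²)
r_1² = (-0.21)² = 0.0441
Numerator = 0.03 − 0.0441 = -0.0141; denominator = 1 − 0.0441 = 0.9559
φ_{22} = -0.0141 / 0.9559 = -0.015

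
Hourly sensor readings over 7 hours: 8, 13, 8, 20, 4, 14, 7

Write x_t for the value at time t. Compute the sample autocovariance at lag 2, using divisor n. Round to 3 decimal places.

Mean x̄ = (8 + 13 + 8 + 20 + 4 + 14 + 7)/7 = 10.5714
Deviations: -2.5714, 2.4286, -2.5714, 9.4286, -6.5714, 3.4286, -3.5714
Σ_{t=1}^{5}(x_t−x̄)(x_{t+2}−x̄) = 102.2041
γ_2 = 102.2041 / 7 = 14.601

14.601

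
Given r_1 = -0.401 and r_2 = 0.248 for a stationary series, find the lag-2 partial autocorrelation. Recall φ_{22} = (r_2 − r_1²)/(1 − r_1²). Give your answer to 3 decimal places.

φ_{22} = (r_2 − r_1²) / (1 − r_1²)
r_1² = (-0.401)² = 0.160801
Numerator = 0.248 − 0.1608 = 0.0872; denominator = 1 − 0.1608 = 0.8392
φ_{22} = 0.0872 / 0.8392 = 0.104

0.104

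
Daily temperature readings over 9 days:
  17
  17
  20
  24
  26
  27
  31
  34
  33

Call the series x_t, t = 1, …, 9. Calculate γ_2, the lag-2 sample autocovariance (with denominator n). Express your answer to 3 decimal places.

12.364

Mean x̄ = (17 + 17 + 20 + 24 + 26 + 27 + 31 + 34 + 33)/9 = 25.4444
Σ_{t=1}^{7}(x_t−x̄)(x_{t+2}−x̄) = 111.2716
γ_2 = 111.2716 / 9 = 12.364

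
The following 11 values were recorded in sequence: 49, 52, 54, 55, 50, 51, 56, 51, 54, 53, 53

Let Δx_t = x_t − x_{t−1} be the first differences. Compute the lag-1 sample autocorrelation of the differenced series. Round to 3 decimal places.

-0.412

First differences Δx: 3, 2, 1, -5, 1, 5, -5, 3, -1, 0
Mean of differences = 0.4000
Numerator Σ(Δx_t−Δx̄)(Δx_{t+1}−Δx̄) = -40.5600
Denominator Σ(Δx_t−Δx̄)² = 98.4000
r_1(Δx) = -40.5600 / 98.4000 = -0.412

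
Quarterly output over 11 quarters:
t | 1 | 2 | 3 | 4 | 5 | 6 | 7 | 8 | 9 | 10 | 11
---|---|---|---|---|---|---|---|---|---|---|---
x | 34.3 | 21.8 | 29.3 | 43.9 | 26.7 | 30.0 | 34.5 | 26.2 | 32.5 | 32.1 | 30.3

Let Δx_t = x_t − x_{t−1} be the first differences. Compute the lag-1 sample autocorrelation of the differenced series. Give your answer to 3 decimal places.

-0.423

First differences Δx: -12.5, 7.5, 14.6, -17.2, 3.3, 4.5, -8.3, 6.3, -0.4, -1.8
Mean of differences = -0.4000
Numerator Σ(Δx_t−Δx̄)(Δx_{t+1}−Δx̄) = -364.7600
Denominator Σ(Δx_t−Δx̄)² = 863.0200
r_1(Δx) = -364.7600 / 863.0200 = -0.423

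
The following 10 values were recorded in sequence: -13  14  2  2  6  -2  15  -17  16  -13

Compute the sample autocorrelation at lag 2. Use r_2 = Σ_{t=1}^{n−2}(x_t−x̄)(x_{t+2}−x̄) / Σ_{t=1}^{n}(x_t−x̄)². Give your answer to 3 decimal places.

0.437

Mean x̄ = (-13 + 14 + 2 + 2 + 6 − 2 + 15 − 17 + 16 − 13)/10 = 1.0000
Numerator Σ_{t=1}^{8}(x_t−x̄)(x_{t+2}−x̄) = 587.0000
Denominator Σ(x_t−x̄)² = 1342.0000
r_2 = 587.0000 / 1342.0000 = 0.437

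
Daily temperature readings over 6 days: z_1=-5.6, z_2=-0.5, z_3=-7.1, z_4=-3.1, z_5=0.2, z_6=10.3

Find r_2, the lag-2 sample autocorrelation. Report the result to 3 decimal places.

-0.020

Mean z̄ = (-5.6 − 0.5 − 7.1 − 3.1 + 0.2 + 10.3)/6 = -0.9667
Deviations from mean: -4.6333, 0.4667, -6.1333, -2.1333, 1.1667, 11.2667
Numerator Σ_{t=1}^{4}(z_t−z̄)(z_{t+2}−z̄) = -3.7689
Denominator Σ(z_t−z̄)² = 192.1533
r_2 = -3.7689 / 192.1533 = -0.020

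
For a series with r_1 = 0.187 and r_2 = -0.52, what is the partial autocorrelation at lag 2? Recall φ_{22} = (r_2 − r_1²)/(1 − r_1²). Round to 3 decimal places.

-0.575

φ_{22} = (r_2 − r_1²) / (1 − r_1²)
r_1² = (0.187)² = 0.034969
Numerator = -0.52 − 0.0350 = -0.5550; denominator = 1 − 0.0350 = 0.9650
φ_{22} = -0.5550 / 0.9650 = -0.575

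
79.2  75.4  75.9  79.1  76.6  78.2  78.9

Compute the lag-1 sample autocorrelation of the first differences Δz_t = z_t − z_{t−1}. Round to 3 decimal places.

-0.323

First differences Δz: -3.8, 0.5, 3.2, -2.5, 1.6, 0.7
Mean of differences = -0.0500
Numerator Σ(Δz_t−Δz̄)(Δz_{t+1}−Δz̄) = -11.0425
Denominator Σ(Δz_t−Δz̄)² = 34.2150
r_1(Δz) = -11.0425 / 34.2150 = -0.323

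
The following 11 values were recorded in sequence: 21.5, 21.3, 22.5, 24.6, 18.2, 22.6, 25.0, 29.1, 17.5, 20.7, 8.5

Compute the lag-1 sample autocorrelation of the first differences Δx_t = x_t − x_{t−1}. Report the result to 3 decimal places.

-0.397

First differences Δx: -0.2, 1.2, 2.1, -6.4, 4.4, 2.4, 4.1, -11.6, 3.2, -12.2
Mean of differences = -1.3000
Numerator Σ(Δx_t−Δx̄)(Δx_{t+1}−Δx̄) = -145.1100
Denominator Σ(Δx_t−Δx̄)² = 365.5200
r_1(Δx) = -145.1100 / 365.5200 = -0.397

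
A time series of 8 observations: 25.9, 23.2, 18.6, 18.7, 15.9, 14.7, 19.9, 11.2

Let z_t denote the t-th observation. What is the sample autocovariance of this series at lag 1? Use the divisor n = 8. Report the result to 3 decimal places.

Mean z̄ = (25.9 + 23.2 + 18.6 + 18.7 + 15.9 + 14.7 + 19.9 + 11.2)/8 = 18.5125
Σ_{t=1}^{7}(z_t−z̄)(z_{t+1}−z̄) = 29.0898
γ_1 = 29.0898 / 8 = 3.636

3.636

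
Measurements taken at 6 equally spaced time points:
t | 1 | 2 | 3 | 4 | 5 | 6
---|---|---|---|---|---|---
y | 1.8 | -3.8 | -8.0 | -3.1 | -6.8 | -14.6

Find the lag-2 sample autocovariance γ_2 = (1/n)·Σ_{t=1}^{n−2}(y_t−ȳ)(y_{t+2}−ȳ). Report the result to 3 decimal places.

Mean ȳ = (1.8 − 3.8 − 8.0 − 3.1 − 6.8 − 14.6)/6 = -5.7500
Deviations: 7.5500, 1.9500, -2.2500, 2.6500, -1.0500, -8.8500
Σ_{t=1}^{4}(y_t−ȳ)(y_{t+2}−ȳ) = -32.9100
γ_2 = -32.9100 / 6 = -5.485

-5.485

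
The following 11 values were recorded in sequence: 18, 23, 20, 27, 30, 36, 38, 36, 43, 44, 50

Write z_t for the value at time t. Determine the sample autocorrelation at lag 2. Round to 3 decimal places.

0.479

Mean z̄ = (18 + 23 + 20 + 27 + 30 + 36 + 38 + 36 + 43 + 44 + 50)/11 = 33.1818
Numerator Σ_{t=1}^{9}(z_t−z̄)(z_{t+2}−z̄) = 523.1157
Denominator Σ(z_t−z̄)² = 1091.6364
r_2 = 523.1157 / 1091.6364 = 0.479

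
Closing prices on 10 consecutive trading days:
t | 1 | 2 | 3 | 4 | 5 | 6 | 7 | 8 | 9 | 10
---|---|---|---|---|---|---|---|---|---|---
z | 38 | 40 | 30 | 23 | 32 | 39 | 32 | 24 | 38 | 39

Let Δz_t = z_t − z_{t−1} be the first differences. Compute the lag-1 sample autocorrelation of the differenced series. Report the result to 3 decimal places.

-0.069

First differences Δz: 2, -10, -7, 9, 7, -7, -8, 14, 1
Mean of differences = 0.1111
Numerator Σ(Δz_t−Δz̄)(Δz_{t+1}−Δz̄) = -40.7901
Denominator Σ(Δz_t−Δz̄)² = 592.8889
r_1(Δz) = -40.7901 / 592.8889 = -0.069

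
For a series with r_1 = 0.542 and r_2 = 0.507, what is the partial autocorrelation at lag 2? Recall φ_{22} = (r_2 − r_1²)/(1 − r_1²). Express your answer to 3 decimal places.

0.302

φ_{22} = (r_2 − r_1²) / (1 − r_1²)
r_1² = (0.542)² = 0.293764
Numerator = 0.507 − 0.2938 = 0.2132; denominator = 1 − 0.2938 = 0.7062
φ_{22} = 0.2132 / 0.7062 = 0.302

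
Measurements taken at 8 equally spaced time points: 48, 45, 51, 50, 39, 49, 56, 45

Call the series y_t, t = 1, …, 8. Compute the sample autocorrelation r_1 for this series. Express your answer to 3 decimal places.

Mean ȳ = (48 + 45 + 51 + 50 + 39 + 49 + 56 + 45)/8 = 47.8750
Deviations from mean: 0.1250, -2.8750, 3.1250, 2.1250, -8.8750, 1.1250, 8.1250, -2.8750
Numerator Σ_{t=1}^{7}(y_t−ȳ)(y_{t+1}−ȳ) = -45.7656
Denominator Σ(y_t−ȳ)² = 176.8750
r_1 = -45.7656 / 176.8750 = -0.259

-0.259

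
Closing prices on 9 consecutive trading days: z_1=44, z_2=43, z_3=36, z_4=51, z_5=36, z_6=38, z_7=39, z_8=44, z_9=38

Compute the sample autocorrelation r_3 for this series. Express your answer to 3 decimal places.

0.046

Mean z̄ = (44 + 43 + 36 + 51 + 36 + 38 + 39 + 44 + 38)/9 = 41.0000
Σ(z_t−z̄)(z_{t+3}−z̄) = (30.0000) + (-10.0000) + (15.0000) + (-20.0000) + (-15.0000) + (9.0000) = 9.0000
Denominator Σ(z_t−z̄)² = 194.0000
r_3 = 9.0000 / 194.0000 = 0.046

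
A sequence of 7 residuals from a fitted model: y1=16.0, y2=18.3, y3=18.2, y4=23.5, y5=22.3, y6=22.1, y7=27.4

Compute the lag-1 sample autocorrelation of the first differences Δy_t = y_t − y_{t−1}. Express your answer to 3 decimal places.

First differences Δy: 2.3, -0.1, 5.3, -1.2, -0.2, 5.3
Mean of differences = 1.9000
Numerator Σ(Δy_t−Δȳ)(Δy_{t+1}−Δȳ) = -18.7700
Denominator Σ(Δy_t−Δȳ)² = 41.3000
r_1(Δy) = -18.7700 / 41.3000 = -0.454

-0.454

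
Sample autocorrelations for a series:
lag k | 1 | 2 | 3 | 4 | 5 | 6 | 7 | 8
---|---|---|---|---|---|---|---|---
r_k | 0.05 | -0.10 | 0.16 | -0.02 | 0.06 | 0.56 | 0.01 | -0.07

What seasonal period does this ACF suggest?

6

The largest autocorrelation is r_6 = 0.56; the remaining lags stay at or below 0.16.
The dominant spike at lag 6 indicates a seasonal period of 6.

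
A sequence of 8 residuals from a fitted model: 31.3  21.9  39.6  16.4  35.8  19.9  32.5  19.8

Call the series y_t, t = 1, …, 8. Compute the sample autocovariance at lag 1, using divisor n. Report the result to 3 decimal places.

Mean ȳ = (31.3 + 21.9 + 39.6 + 16.4 + 35.8 + 19.9 + 32.5 + 19.8)/8 = 27.1500
Deviations: 4.1500, -5.2500, 12.4500, -10.7500, 8.6500, -7.2500, 5.3500, -7.3500
Σ_{t=1}^{7}(y_t−ȳ)(y_{t+1}−ȳ) = -454.7975
γ_1 = -454.7975 / 8 = -56.850

-56.850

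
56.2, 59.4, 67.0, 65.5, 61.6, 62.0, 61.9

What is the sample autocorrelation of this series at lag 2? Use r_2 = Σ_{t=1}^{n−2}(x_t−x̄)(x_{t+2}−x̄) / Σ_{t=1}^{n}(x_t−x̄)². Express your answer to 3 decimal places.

Mean x̄ = (56.2 + 59.4 + 67.0 + 65.5 + 61.6 + 62.0 + 61.9)/7 = 61.9429
Deviations from mean: -5.7429, -2.5429, 5.0571, 3.5571, -0.3429, 0.0571, -0.0429
Σ(x_t−x̄)(x_{t+2}−x̄) = (-29.0424) + (-9.0453) + (-1.7339) + (0.2033) + (0.0147) = -39.6037
Denominator Σ(x_t−x̄)² = 77.7971
r_2 = -39.6037 / 77.7971 = -0.509

-0.509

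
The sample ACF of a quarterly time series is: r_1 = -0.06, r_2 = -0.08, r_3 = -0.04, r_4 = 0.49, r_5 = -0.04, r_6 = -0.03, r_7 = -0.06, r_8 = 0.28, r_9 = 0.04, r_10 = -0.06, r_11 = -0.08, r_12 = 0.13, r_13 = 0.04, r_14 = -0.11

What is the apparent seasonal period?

4

The largest autocorrelation is r_4 = 0.49, with a weaker echo at lag 8 (0.28); the remaining lags stay at or below 0.13.
The dominant spike at lag 4 indicates a seasonal period of 4.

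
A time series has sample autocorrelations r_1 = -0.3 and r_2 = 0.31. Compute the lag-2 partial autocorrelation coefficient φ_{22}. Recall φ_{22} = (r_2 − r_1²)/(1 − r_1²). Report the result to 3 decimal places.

0.242

φ_{22} = (r_2 − r_1²) / (1 − r_1²)
r_1² = (-0.3)² = 0.09
Numerator = 0.31 − 0.0900 = 0.2200; denominator = 1 − 0.0900 = 0.9100
φ_{22} = 0.2200 / 0.9100 = 0.242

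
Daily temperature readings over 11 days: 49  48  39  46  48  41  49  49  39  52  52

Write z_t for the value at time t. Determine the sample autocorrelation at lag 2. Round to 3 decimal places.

Mean z̄ = (49 + 48 + 39 + 46 + 48 + 41 + 49 + 49 + 39 + 52 + 52)/11 = 46.5455
Numerator Σ_{t=1}^{9}(z_t−z̄)(z_{t+2}−z̄) = -83.5950
Denominator Σ(z_t−z̄)² = 226.7273
r_2 = -83.5950 / 226.7273 = -0.369

-0.369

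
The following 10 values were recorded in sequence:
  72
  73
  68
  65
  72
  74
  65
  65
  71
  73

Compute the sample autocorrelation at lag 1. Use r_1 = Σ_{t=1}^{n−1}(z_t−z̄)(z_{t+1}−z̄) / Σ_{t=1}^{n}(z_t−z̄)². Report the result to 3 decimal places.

0.079

Mean z̄ = (72 + 73 + 68 + 65 + 72 + 74 + 65 + 65 + 71 + 73)/10 = 69.8000
Numerator Σ_{t=1}^{9}(z_t−z̄)(z_{t+1}−z̄) = 9.5600
Denominator Σ(z_t−z̄)² = 121.6000
r_1 = 9.5600 / 121.6000 = 0.079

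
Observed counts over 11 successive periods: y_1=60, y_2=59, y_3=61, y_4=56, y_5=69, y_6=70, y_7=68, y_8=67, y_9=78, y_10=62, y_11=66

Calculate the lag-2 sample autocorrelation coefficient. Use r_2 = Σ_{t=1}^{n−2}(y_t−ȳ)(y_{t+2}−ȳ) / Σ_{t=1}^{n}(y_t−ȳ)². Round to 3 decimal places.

Mean ȳ = (60 + 59 + 61 + 56 + 69 + 70 + 68 + 67 + 78 + 62 + 66)/11 = 65.0909
Numerator Σ_{t=1}^{9}(y_t−ȳ)(y_{t+2}−ȳ) = 79.7107
Denominator Σ(y_t−ȳ)² = 390.9091
r_2 = 79.7107 / 390.9091 = 0.204

0.204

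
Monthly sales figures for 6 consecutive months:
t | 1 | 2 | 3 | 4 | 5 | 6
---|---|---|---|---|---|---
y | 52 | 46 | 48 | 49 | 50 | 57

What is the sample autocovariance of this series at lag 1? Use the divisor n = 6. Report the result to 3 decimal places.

Mean ȳ = (52 + 46 + 48 + 49 + 50 + 57)/6 = 50.3333
Deviations: 1.6667, -4.3333, -2.3333, -1.3333, -0.3333, 6.6667
Σ_{t=1}^{5}(y_t−ȳ)(y_{t+1}−ȳ) = 4.2222
γ_1 = 4.2222 / 6 = 0.704

0.704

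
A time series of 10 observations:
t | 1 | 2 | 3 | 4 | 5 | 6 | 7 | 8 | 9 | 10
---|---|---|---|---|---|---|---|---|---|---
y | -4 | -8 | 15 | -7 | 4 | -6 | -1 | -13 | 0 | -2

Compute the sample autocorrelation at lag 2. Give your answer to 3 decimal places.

0.321

Mean ȳ = (-4 − 8 + 15 − 7 + 4 − 6 − 1 − 13 + 0 − 2)/10 = -2.2000
Numerator Σ_{t=1}^{8}(y_t−ȳ)(y_{t+2}−ȳ) = 170.7200
Denominator Σ(y_t−ȳ)² = 531.6000
r_2 = 170.7200 / 531.6000 = 0.321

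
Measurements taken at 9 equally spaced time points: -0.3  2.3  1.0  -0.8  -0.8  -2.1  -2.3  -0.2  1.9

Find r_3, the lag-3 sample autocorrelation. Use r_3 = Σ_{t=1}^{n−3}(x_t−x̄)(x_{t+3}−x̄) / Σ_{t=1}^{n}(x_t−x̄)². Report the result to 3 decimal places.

Mean x̄ = (-0.3 + 2.3 + 1.0 − 0.8 − 0.8 − 2.1 − 2.3 − 0.2 + 1.9)/9 = -0.1444
Numerator Σ_{t=1}^{6}(x_t−x̄)(x_{t+3}−x̄) = -6.2870
Denominator Σ(x_t−x̄)² = 20.8222
r_3 = -6.2870 / 20.8222 = -0.302

-0.302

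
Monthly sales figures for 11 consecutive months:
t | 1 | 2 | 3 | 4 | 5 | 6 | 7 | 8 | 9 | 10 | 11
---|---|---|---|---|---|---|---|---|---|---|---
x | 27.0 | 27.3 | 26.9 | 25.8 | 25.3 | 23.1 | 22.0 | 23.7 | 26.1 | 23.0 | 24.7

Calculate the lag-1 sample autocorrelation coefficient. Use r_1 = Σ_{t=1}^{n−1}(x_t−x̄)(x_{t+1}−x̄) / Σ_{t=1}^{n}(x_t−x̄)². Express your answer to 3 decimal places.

0.503

Mean x̄ = (27.0 + 27.3 + 26.9 + 25.8 + 25.3 + 23.1 + 22.0 + 23.7 + 26.1 + 23.0 + 24.7)/11 = 24.9909
Numerator Σ_{t=1}^{10}(x_t−x̄)(x_{t+1}−x̄) = 16.7136
Denominator Σ(x_t−x̄)² = 33.2291
r_1 = 16.7136 / 33.2291 = 0.503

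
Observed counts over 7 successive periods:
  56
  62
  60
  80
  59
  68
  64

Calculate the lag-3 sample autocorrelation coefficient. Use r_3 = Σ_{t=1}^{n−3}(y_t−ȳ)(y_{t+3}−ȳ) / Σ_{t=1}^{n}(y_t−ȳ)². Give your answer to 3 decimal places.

-0.358

Mean ȳ = (56 + 62 + 60 + 80 + 59 + 68 + 64)/7 = 64.1429
Deviations from mean: -8.1429, -2.1429, -4.1429, 15.8571, -5.1429, 3.8571, -0.1429
Numerator Σ_{t=1}^{4}(y_t−ȳ)(y_{t+3}−ȳ) = -136.3469
Denominator Σ(y_t−ȳ)² = 380.8571
r_3 = -136.3469 / 380.8571 = -0.358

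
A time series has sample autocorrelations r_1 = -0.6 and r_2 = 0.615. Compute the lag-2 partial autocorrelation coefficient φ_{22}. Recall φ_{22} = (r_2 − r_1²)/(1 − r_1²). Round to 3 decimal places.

0.398

φ_{22} = (r_2 − r_1²) / (1 − r_1²)
r_1² = (-0.6)² = 0.36
Numerator = 0.615 − 0.3600 = 0.2550; denominator = 1 − 0.3600 = 0.6400
φ_{22} = 0.2550 / 0.6400 = 0.398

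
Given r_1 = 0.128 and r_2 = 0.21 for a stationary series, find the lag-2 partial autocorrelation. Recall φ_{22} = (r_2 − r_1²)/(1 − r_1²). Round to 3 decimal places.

φ_{22} = (r_2 − r_1²) / (1 − r_1²)
r_1² = (0.128)² = 0.016384
Numerator = 0.21 − 0.0164 = 0.1936; denominator = 1 − 0.0164 = 0.9836
φ_{22} = 0.1936 / 0.9836 = 0.197

0.197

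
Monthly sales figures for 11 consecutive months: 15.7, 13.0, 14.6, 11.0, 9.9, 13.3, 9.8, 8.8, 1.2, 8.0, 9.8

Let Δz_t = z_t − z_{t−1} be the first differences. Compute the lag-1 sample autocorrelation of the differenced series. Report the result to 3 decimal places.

-0.350

First differences Δz: -2.7, 1.6, -3.6, -1.1, 3.4, -3.5, -1.0, -7.6, 6.8, 1.8
Mean of differences = -0.5900
Numerator Σ(Δz_t−Δz̄)(Δz_{t+1}−Δz̄) = -53.3981
Denominator Σ(Δz_t−Δz̄)² = 152.5890
r_1(Δz) = -53.3981 / 152.5890 = -0.350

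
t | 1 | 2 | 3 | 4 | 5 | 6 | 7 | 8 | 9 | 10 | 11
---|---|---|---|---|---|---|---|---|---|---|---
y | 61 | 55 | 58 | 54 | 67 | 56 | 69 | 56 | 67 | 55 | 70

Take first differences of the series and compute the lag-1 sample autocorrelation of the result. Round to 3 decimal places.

First differences Δy: -6, 3, -4, 13, -11, 13, -13, 11, -12, 15
Mean of differences = 0.9000
Numerator Σ(Δy_t−Δȳ)(Δy_{t+1}−Δȳ) = -992.8100
Denominator Σ(Δy_t−Δȳ)² = 1170.9000
r_1(Δy) = -992.8100 / 1170.9000 = -0.848

-0.848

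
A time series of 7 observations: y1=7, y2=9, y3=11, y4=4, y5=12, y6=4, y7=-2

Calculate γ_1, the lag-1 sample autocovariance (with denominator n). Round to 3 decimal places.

-0.638

Mean ȳ = (7 + 9 + 11 + 4 + 12 + 4 − 2)/7 = 6.4286
Σ_{t=1}^{6}(y_t−ȳ)(y_{t+1}−ȳ) = -4.4694
γ_1 = -4.4694 / 7 = -0.638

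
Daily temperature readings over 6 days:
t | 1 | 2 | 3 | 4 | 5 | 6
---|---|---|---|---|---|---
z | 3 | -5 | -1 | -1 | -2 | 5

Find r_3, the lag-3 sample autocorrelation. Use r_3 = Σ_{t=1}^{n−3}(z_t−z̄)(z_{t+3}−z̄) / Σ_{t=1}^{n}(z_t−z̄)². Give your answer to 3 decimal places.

Mean z̄ = (3 − 5 − 1 − 1 − 2 + 5)/6 = -0.1667
Deviations from mean: 3.1667, -4.8333, -0.8333, -0.8333, -1.8333, 5.1667
Σ(z_t−z̄)(z_{t+3}−z̄) = (-2.6389) + (8.8611) + (-4.3056) = 1.9167
Denominator Σ(z_t−z̄)² = 64.8333
r_3 = 1.9167 / 64.8333 = 0.030

0.030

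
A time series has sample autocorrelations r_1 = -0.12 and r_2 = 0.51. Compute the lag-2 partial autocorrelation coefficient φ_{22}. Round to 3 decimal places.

φ_{22} = (r_2 − r_1²) / (1 − r_1²)
r_1² = (-0.12)² = 0.0144
Numerator = 0.51 − 0.0144 = 0.4956; denominator = 1 − 0.0144 = 0.9856
φ_{22} = 0.4956 / 0.9856 = 0.503

0.503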